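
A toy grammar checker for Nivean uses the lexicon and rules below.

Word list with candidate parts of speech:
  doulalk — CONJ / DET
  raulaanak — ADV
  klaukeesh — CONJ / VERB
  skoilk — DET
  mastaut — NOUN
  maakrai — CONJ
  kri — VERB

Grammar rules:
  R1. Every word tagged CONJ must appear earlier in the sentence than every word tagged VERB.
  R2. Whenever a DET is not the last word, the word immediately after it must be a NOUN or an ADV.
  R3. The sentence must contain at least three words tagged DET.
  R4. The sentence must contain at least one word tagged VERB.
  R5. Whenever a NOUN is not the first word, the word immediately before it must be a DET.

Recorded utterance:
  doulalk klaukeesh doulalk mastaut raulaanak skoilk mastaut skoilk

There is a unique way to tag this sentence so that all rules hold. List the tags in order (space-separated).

Candidates per position — 1:doulalk {CONJ,DET}; 2:klaukeesh {CONJ,VERB}; 3:doulalk {CONJ,DET}; 4:mastaut {NOUN}; 5:raulaanak {ADV}; 6:skoilk {DET}; 7:mastaut {NOUN}; 8:skoilk {DET}.
Word 1 cannot be DET — rule 2 would then fail for every completion. It is CONJ.
Word 2 cannot be CONJ — rule 4 would then fail for every completion. It is VERB.
Word 3 cannot be CONJ — rule 1 would then fail for every completion. It is DET.
The only consistent sequence is: CONJ VERB DET NOUN ADV DET NOUN DET.
Verifying each rule — rule 1 holds; rule 2 holds; rule 3 holds; rule 4 holds; rule 5 holds.

CONJ VERB DET NOUN ADV DET NOUN DET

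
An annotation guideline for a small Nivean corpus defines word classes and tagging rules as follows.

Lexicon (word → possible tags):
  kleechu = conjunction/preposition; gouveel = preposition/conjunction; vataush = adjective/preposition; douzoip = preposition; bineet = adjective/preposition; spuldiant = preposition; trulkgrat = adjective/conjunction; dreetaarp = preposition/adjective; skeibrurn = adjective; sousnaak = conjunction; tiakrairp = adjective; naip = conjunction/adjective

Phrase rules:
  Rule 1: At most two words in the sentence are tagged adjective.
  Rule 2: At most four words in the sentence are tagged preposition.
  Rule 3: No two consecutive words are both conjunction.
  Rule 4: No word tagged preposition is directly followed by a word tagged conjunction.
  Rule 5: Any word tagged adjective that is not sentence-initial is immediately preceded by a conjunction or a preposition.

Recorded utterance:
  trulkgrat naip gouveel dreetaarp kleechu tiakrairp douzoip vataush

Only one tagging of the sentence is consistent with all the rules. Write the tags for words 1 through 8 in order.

conjunction adjective conjunction preposition preposition adjective preposition preposition

Candidates per position — 1:trulkgrat {adjective,conjunction}; 2:naip {conjunction,adjective}; 3:gouveel {preposition,conjunction}; 4:dreetaarp {preposition,adjective}; 5:kleechu {conjunction,preposition}; 6:tiakrairp {adjective}; 7:douzoip {preposition}; 8:vataush {adjective,preposition}.
The remaining ambiguous positions (1, 2, 3, 4, 5, 8) are resolved jointly — only one combination satisfies every rule.
So the tagging must be: conjunction adjective conjunction preposition preposition adjective preposition preposition.
Checking: rule 1 ✓; rule 2 ✓; rule 3 ✓; rule 4 ✓; rule 5 ✓.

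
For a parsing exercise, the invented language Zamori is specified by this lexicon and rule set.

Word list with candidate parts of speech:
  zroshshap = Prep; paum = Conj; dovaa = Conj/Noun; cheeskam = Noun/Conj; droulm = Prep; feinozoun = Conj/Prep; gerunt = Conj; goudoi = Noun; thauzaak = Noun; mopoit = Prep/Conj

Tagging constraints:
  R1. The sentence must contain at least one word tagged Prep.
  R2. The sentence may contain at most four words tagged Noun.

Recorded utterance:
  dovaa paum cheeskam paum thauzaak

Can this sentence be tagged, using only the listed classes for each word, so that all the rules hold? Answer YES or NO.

NO

Candidates per position — 1:dovaa {Conj,Noun}; 2:paum {Conj}; 3:cheeskam {Noun,Conj}; 4:paum {Conj}; 5:thauzaak {Noun}.
Rule 1 cannot be satisfied by any choice of tags from the lexicon.
So there is no consistent tagging.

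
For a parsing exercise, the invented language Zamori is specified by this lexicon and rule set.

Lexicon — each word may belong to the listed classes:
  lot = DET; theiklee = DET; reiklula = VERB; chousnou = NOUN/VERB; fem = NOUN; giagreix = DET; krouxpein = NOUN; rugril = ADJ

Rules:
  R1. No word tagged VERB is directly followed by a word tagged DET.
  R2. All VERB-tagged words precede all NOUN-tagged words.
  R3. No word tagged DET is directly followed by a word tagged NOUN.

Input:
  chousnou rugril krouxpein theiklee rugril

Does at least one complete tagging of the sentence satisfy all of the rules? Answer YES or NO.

Candidates per position — 1:chousnou {NOUN,VERB}; 2:rugril {ADJ}; 3:krouxpein {NOUN}; 4:theiklee {DET}; 5:rugril {ADJ}.
One satisfying assignment: NOUN ADJ NOUN DET ADJ.
Rule-by-rule: rule 1 ok; rule 2 ok; rule 3 ok.

YES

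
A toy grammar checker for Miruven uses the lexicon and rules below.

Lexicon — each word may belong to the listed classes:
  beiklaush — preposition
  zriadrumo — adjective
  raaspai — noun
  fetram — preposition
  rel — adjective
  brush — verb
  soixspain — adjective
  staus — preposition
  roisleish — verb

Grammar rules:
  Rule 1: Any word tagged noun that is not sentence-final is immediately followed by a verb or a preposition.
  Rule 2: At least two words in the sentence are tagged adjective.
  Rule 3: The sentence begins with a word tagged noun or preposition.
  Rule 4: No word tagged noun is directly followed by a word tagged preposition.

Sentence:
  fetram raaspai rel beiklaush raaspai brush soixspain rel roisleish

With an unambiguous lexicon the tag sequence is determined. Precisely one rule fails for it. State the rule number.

1

Fixed tagging: preposition noun adjective preposition noun verb adjective adjective verb.
Rule check: R1 violated, R2 holds, R3 holds, R4 holds.
Only rule 1 fails.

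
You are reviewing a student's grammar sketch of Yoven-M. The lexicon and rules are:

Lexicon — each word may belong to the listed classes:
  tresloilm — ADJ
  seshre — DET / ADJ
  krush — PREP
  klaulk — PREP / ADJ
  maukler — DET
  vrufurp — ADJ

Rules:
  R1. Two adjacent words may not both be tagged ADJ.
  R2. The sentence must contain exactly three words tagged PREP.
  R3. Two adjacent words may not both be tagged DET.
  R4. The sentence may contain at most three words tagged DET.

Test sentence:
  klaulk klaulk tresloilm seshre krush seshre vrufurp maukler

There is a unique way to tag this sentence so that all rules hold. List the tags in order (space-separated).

Candidates per position — 1:klaulk {PREP,ADJ}; 2:klaulk {PREP,ADJ}; 3:tresloilm {ADJ}; 4:seshre {DET,ADJ}; 5:krush {PREP}; 6:seshre {DET,ADJ}; 7:vrufurp {ADJ}; 8:maukler {DET}.
At position 1, choosing ADJ makes rule 2 impossible to satisfy; hence PREP.
At position 2, choosing ADJ makes rule 1 impossible to satisfy; hence PREP.
At position 4, choosing ADJ makes rule 1 impossible to satisfy; hence DET.
At position 6, choosing ADJ makes rule 1 impossible to satisfy; hence DET.
The unique satisfying tagging is: PREP PREP ADJ DET PREP DET ADJ DET.
Verifying each rule — rule 1 satisfied; rule 2 satisfied; rule 3 satisfied; rule 4 satisfied.

PREP PREP ADJ DET PREP DET ADJ DET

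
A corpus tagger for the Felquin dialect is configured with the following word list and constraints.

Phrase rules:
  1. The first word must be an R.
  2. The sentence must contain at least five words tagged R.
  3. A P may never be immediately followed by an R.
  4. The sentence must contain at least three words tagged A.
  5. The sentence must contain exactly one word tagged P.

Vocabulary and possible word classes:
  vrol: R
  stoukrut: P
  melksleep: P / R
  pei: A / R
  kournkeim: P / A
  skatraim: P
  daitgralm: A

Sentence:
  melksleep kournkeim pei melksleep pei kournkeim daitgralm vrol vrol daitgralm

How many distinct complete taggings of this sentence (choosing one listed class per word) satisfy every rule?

Candidates per position — 1:melksleep {P,R}; 2:kournkeim {P,A}; 3:pei {A,R}; 4:melksleep {P,R}; 5:pei {A,R}; 6:kournkeim {P,A}; 7:daitgralm {A}; 8:vrol {R}; 9:vrol {R}; 10:daitgralm {A}.
There are 64 candidate sequences in total.
The sequences that satisfy every rule: R P A R R A A R R A; R A A R R P A R R A; R A R R A P A R R A; R A R R R P A R R A.
Count = 4.

4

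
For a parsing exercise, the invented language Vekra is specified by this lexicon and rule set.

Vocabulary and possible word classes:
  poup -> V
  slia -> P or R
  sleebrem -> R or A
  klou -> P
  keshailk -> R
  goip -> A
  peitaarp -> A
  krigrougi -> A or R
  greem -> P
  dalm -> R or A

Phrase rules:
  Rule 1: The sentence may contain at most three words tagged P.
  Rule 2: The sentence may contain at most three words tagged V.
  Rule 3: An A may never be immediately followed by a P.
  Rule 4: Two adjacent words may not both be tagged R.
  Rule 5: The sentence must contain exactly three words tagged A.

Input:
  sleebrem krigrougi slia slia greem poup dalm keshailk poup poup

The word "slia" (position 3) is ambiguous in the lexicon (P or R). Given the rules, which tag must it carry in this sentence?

R

Candidates per position — 1:sleebrem {R,A}; 2:krigrougi {A,R}; 3:slia {P,R}; 4:slia {P,R}; 5:greem {P}; 6:poup {V}; 7:dalm {R,A}; 8:keshailk {R}; 9:poup {V}; 10:poup {V}.
At position 1, choosing R makes rule 5 impossible to satisfy; hence A.
At position 2, choosing R makes rule 5 impossible to satisfy; hence A.
At position 3, choosing P makes rule 3 impossible to satisfy; hence R.
At position 4, choosing R makes rule 4 impossible to satisfy; hence P.
At position 7, choosing R makes rule 4 impossible to satisfy; hence A.
The only consistent sequence is: A A R P P V A R V V.
Rule-by-rule: rule 1 ✓; rule 2 ✓; rule 3 ✓; rule 4 ✓; rule 5 ✓.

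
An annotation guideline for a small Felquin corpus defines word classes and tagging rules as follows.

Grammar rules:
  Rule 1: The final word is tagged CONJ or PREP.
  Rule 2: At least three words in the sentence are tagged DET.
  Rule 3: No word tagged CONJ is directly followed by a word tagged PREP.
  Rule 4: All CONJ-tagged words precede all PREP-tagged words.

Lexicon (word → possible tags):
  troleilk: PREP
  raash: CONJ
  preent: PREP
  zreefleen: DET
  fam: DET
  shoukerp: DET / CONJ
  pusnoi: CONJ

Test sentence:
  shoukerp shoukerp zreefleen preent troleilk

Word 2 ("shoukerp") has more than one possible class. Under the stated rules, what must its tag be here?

DET

Candidates per position — 1:shoukerp {DET,CONJ}; 2:shoukerp {DET,CONJ}; 3:zreefleen {DET}; 4:preent {PREP}; 5:troleilk {PREP}.
Position 1: tagging it CONJ would leave rule 2 unsatisfiable, so it must be DET.
Position 2: tagging it CONJ would leave rule 2 unsatisfiable, so it must be DET.
So the tagging must be: DET DET DET PREP PREP.
Verifying each rule — rule 1 ok; rule 2 ok; rule 3 ok; rule 4 ok.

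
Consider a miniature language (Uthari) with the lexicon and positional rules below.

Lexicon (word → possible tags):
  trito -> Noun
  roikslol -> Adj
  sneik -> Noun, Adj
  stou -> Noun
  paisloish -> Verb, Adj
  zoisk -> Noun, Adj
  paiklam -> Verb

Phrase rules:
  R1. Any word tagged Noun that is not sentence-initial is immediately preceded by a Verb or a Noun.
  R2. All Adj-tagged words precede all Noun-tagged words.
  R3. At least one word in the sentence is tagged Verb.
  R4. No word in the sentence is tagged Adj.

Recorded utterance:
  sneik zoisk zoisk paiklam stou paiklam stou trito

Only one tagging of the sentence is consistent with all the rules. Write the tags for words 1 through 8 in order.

Candidates per position — 1:sneik {Noun,Adj}; 2:zoisk {Noun,Adj}; 3:zoisk {Noun,Adj}; 4:paiklam {Verb}; 5:stou {Noun}; 6:paiklam {Verb}; 7:stou {Noun}; 8:trito {Noun}.
At position 1, choosing Adj makes rule 4 impossible to satisfy; hence Noun.
At position 2, choosing Adj makes rule 2 impossible to satisfy; hence Noun.
At position 3, choosing Adj makes rule 2 impossible to satisfy; hence Noun.
The unique satisfying tagging is: Noun Noun Noun Verb Noun Verb Noun Noun.
Checking: rule 1 satisfied; rule 2 satisfied; rule 3 satisfied; rule 4 satisfied.

Noun Noun Noun Verb Noun Verb Noun Noun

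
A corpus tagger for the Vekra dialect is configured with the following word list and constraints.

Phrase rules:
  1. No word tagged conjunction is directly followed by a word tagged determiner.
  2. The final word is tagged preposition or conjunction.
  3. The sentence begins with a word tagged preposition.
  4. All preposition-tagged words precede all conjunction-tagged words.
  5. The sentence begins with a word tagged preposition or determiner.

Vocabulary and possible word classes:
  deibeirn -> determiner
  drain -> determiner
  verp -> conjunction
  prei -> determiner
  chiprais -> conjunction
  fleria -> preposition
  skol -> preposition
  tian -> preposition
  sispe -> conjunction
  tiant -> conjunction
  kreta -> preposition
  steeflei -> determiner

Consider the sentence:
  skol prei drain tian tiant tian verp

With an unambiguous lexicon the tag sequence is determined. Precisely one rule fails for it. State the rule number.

Fixed tagging: preposition determiner determiner preposition conjunction preposition conjunction.
Applying the rules: R1 ✓, R2 ✓, R3 ✓, R4 ✗, R5 ✓.
Only rule 4 fails.

4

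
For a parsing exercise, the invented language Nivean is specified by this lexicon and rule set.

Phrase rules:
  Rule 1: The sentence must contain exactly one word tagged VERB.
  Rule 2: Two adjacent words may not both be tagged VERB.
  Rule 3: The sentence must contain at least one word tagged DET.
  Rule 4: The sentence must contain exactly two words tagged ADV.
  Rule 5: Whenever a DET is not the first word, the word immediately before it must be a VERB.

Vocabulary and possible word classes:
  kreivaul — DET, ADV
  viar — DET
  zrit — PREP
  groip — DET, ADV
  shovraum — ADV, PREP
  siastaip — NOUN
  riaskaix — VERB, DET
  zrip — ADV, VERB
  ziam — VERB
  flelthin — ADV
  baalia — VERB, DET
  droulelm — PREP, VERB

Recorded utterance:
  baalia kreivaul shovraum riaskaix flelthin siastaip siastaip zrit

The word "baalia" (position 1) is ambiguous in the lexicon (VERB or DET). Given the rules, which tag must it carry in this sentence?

Candidates per position — 1:baalia {VERB,DET}; 2:kreivaul {DET,ADV}; 3:shovraum {ADV,PREP}; 4:riaskaix {VERB,DET}; 5:flelthin {ADV}; 6:siastaip {NOUN}; 7:siastaip {NOUN}; 8:zrit {PREP}.
At position 4, choosing DET makes rule 5 impossible to satisfy; hence VERB.
At position 1, choosing VERB makes rule 1 impossible to satisfy; hence DET.
At position 2, choosing DET makes rule 5 impossible to satisfy; hence ADV.
At position 3, choosing ADV makes rule 4 impossible to satisfy; hence PREP.
So the tagging must be: DET ADV PREP VERB ADV NOUN NOUN PREP.
Checking: rule 1 ok; rule 2 ok; rule 3 ok; rule 4 ok; rule 5 ok.

DET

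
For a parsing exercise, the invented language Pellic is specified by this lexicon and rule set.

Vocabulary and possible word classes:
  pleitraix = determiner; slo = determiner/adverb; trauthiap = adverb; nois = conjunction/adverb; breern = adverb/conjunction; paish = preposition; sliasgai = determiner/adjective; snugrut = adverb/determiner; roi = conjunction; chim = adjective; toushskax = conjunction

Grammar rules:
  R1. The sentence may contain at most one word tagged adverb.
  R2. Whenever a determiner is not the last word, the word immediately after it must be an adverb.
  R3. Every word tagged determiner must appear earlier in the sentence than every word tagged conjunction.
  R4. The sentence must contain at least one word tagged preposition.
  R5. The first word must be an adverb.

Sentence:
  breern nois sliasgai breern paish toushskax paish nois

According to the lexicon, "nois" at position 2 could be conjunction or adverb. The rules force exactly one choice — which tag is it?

Candidates per position — 1:breern {adverb,conjunction}; 2:nois {conjunction,adverb}; 3:sliasgai {determiner,adjective}; 4:breern {adverb,conjunction}; 5:paish {preposition}; 6:toushskax {conjunction}; 7:paish {preposition}; 8:nois {conjunction,adverb}.
If word 1 were conjunction, no tagging could satisfy rule 5; so word 1 is adverb.
If word 2 were adverb, no tagging could satisfy rule 1; so word 2 is conjunction.
If word 3 were determiner, no tagging could satisfy rule 3; so word 3 is adjective.
If word 4 were adverb, no tagging could satisfy rule 1; so word 4 is conjunction.
If word 8 were adverb, no tagging could satisfy rule 1; so word 8 is conjunction.
The unique satisfying tagging is: adverb conjunction adjective conjunction preposition conjunction preposition conjunction.
Check: rule 1 ok; rule 2 ok; rule 3 ok; rule 4 ok; rule 5 ok.

conjunction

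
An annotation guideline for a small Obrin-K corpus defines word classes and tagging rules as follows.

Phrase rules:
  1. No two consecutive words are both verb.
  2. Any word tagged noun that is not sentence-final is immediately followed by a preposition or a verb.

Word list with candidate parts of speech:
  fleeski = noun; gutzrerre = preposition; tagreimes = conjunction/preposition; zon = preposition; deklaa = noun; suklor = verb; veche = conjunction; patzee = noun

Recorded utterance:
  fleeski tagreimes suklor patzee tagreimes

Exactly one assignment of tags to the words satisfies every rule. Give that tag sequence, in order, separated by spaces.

noun preposition verb noun preposition

Candidates per position — 1:fleeski {noun}; 2:tagreimes {conjunction,preposition}; 3:suklor {verb}; 4:patzee {noun}; 5:tagreimes {conjunction,preposition}.
Position 2: tagging it conjunction would leave rule 2 unsatisfiable, so it must be preposition.
Position 5: tagging it conjunction would leave rule 2 unsatisfiable, so it must be preposition.
The unique satisfying tagging is: noun preposition verb noun preposition.
Check: rule 1 ✓; rule 2 ✓.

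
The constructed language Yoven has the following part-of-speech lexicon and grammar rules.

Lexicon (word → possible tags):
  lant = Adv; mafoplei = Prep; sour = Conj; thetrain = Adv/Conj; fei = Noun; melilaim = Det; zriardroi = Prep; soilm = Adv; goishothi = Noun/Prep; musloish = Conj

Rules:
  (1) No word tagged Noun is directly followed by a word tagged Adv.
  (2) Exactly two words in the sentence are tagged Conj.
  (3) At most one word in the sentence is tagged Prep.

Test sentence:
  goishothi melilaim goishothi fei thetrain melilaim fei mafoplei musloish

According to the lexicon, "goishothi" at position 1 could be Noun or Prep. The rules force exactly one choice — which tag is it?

Candidates per position — 1:goishothi {Noun,Prep}; 2:melilaim {Det}; 3:goishothi {Noun,Prep}; 4:fei {Noun}; 5:thetrain {Adv,Conj}; 6:melilaim {Det}; 7:fei {Noun}; 8:mafoplei {Prep}; 9:musloish {Conj}.
If word 1 were Prep, no tagging could satisfy rule 3; so word 1 is Noun.
If word 3 were Prep, no tagging could satisfy rule 3; so word 3 is Noun.
If word 5 were Adv, no tagging could satisfy rule 1; so word 5 is Conj.
The only consistent sequence is: Noun Det Noun Noun Conj Det Noun Prep Conj.
Verifying each rule — rule 1 ok; rule 2 ok; rule 3 ok.

Noun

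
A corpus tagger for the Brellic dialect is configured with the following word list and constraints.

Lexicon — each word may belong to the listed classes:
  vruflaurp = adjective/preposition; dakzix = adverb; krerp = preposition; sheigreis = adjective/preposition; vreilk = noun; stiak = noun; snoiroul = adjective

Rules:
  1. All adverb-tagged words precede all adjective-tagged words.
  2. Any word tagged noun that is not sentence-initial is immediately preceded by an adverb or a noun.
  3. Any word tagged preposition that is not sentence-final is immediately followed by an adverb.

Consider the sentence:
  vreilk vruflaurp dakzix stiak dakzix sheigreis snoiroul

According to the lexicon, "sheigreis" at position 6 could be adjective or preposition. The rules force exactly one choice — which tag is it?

Candidates per position — 1:vreilk {noun}; 2:vruflaurp {adjective,preposition}; 3:dakzix {adverb}; 4:stiak {noun}; 5:dakzix {adverb}; 6:sheigreis {adjective,preposition}; 7:snoiroul {adjective}.
At position 2, choosing adjective makes rule 1 impossible to satisfy; hence preposition.
At position 6, choosing preposition makes rule 3 impossible to satisfy; hence adjective.
The unique satisfying tagging is: noun preposition adverb noun adverb adjective adjective.
Rule-by-rule: rule 1 ✓; rule 2 ✓; rule 3 ✓.

adjective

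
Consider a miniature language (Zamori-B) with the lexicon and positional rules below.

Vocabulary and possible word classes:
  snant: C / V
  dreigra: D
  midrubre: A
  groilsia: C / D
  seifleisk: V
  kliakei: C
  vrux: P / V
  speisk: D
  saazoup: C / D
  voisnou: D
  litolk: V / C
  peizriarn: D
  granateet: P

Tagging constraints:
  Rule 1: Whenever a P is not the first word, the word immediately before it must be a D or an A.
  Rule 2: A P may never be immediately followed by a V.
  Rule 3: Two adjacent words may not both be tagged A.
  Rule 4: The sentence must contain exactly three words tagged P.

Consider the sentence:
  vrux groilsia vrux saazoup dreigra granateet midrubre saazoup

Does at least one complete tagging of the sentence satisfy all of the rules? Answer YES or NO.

YES

Candidates per position — 1:vrux {P,V}; 2:groilsia {C,D}; 3:vrux {P,V}; 4:saazoup {C,D}; 5:dreigra {D}; 6:granateet {P}; 7:midrubre {A}; 8:saazoup {C,D}.
One satisfying assignment: P D P D D P A C.
Check: rule 1 holds; rule 2 holds; rule 3 holds; rule 4 holds.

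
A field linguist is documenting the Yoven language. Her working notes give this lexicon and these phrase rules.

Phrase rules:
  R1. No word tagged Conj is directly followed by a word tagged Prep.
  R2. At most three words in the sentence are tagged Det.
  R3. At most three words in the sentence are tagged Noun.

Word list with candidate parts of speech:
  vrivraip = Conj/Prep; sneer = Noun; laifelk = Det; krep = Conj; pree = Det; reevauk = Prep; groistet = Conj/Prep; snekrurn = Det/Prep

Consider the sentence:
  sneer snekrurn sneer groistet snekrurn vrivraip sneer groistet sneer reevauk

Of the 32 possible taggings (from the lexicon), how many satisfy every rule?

0

Candidates per position — 1:sneer {Noun}; 2:snekrurn {Det,Prep}; 3:sneer {Noun}; 4:groistet {Conj,Prep}; 5:snekrurn {Det,Prep}; 6:vrivraip {Conj,Prep}; 7:sneer {Noun}; 8:groistet {Conj,Prep}; 9:sneer {Noun}; 10:reevauk {Prep}.
There are 32 candidate sequences in total.
Rule 3 cannot be satisfied by any choice of tags from the lexicon.
So there is no consistent tagging.
Count = 0.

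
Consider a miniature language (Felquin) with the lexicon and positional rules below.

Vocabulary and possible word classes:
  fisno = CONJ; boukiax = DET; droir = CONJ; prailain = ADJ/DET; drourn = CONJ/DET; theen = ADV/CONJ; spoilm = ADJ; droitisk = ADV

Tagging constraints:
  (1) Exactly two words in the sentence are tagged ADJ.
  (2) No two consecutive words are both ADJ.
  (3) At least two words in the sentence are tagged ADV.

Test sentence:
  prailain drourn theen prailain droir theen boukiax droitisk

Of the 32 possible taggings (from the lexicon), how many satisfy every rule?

6

Candidates per position — 1:prailain {ADJ,DET}; 2:drourn {CONJ,DET}; 3:theen {ADV,CONJ}; 4:prailain {ADJ,DET}; 5:droir {CONJ}; 6:theen {ADV,CONJ}; 7:boukiax {DET}; 8:droitisk {ADV}.
There are 32 candidate sequences in total.
Checking each against the rules leaves 6 sequences.
Count = 6.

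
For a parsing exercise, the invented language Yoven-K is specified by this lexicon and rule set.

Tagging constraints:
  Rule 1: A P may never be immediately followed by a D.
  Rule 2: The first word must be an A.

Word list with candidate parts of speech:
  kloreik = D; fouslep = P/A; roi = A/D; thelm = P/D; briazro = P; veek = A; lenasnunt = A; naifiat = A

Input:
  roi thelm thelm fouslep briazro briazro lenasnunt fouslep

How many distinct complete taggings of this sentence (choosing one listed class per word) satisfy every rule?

12

Candidates per position — 1:roi {A,D}; 2:thelm {P,D}; 3:thelm {P,D}; 4:fouslep {P,A}; 5:briazro {P}; 6:briazro {P}; 7:lenasnunt {A}; 8:fouslep {P,A}.
There are 32 candidate sequences in total.
Checking each against the rules leaves 12 sequences.
Count = 12.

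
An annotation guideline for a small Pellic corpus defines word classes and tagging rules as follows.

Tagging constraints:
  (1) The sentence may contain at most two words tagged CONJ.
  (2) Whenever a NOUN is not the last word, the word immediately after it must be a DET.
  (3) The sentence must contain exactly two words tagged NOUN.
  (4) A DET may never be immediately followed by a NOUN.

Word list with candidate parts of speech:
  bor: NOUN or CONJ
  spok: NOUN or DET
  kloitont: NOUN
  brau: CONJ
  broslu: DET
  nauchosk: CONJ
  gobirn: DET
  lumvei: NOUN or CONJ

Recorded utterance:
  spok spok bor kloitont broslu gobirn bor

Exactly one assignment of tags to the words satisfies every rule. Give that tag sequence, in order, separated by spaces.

NOUN DET CONJ NOUN DET DET CONJ

Candidates per position — 1:spok {NOUN,DET}; 2:spok {NOUN,DET}; 3:bor {NOUN,CONJ}; 4:kloitont {NOUN}; 5:broslu {DET}; 6:gobirn {DET}; 7:bor {NOUN,CONJ}.
At position 2, choosing NOUN makes rule 2 impossible to satisfy; hence DET.
At position 3, choosing NOUN makes rule 2 impossible to satisfy; hence CONJ.
At position 7, choosing NOUN makes rule 4 impossible to satisfy; hence CONJ.
At position 1, choosing DET makes rule 3 impossible to satisfy; hence NOUN.
The unique satisfying tagging is: NOUN DET CONJ NOUN DET DET CONJ.
Check: rule 1 holds; rule 2 holds; rule 3 holds; rule 4 holds.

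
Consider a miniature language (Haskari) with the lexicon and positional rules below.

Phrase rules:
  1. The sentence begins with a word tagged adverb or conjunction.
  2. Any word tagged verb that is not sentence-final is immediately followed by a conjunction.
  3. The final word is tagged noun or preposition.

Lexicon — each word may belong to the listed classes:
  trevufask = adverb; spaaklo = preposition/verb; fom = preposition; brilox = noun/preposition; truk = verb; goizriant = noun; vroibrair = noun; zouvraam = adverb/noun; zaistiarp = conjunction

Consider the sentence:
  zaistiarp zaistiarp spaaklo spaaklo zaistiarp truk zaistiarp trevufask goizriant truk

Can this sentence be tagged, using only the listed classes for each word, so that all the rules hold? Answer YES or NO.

NO

Candidates per position — 1:zaistiarp {conjunction}; 2:zaistiarp {conjunction}; 3:spaaklo {preposition,verb}; 4:spaaklo {preposition,verb}; 5:zaistiarp {conjunction}; 6:truk {verb}; 7:zaistiarp {conjunction}; 8:trevufask {adverb}; 9:goizriant {noun}; 10:truk {verb}.
Rule 3 cannot be satisfied by any choice of tags from the lexicon.
So there is no consistent tagging.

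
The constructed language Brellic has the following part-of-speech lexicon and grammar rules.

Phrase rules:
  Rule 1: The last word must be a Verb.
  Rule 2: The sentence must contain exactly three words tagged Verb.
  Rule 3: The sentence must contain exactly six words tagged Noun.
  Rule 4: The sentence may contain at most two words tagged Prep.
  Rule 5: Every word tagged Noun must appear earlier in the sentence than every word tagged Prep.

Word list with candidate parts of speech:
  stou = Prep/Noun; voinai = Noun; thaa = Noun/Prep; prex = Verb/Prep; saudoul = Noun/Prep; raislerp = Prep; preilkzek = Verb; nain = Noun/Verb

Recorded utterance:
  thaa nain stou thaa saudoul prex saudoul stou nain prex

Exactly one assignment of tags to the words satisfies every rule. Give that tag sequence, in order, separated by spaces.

Candidates per position — 1:thaa {Noun,Prep}; 2:nain {Noun,Verb}; 3:stou {Prep,Noun}; 4:thaa {Noun,Prep}; 5:saudoul {Noun,Prep}; 6:prex {Verb,Prep}; 7:saudoul {Noun,Prep}; 8:stou {Prep,Noun}; 9:nain {Noun,Verb}; 10:prex {Verb,Prep}.
If word 10 were Prep, no tagging could satisfy rule 1; so word 10 is Verb.
The remaining ambiguous positions (1, 2, 3, 4, 5, 6, 7, 8, 9) are resolved jointly — only one combination satisfies every rule.
So the tagging must be: Noun Noun Noun Noun Noun Verb Noun Prep Verb Verb.
Rule-by-rule: rule 1 ok; rule 2 ok; rule 3 ok; rule 4 ok; rule 5 ok.

Noun Noun Noun Noun Noun Verb Noun Prep Verb Verb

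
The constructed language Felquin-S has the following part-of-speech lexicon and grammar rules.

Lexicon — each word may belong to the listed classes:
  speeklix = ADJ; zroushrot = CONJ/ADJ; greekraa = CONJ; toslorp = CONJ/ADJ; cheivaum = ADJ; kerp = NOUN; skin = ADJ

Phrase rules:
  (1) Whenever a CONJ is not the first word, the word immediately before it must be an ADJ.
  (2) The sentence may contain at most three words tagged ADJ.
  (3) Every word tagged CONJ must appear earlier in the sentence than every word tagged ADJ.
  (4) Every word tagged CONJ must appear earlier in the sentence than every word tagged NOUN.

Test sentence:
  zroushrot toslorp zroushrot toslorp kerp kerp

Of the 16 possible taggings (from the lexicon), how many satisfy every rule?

1

Candidates per position — 1:zroushrot {CONJ,ADJ}; 2:toslorp {CONJ,ADJ}; 3:zroushrot {CONJ,ADJ}; 4:toslorp {CONJ,ADJ}; 5:kerp {NOUN}; 6:kerp {NOUN}.
There are 16 candidate sequences in total.
The sequences that satisfy every rule: CONJ ADJ ADJ ADJ NOUN NOUN.
Count = 1.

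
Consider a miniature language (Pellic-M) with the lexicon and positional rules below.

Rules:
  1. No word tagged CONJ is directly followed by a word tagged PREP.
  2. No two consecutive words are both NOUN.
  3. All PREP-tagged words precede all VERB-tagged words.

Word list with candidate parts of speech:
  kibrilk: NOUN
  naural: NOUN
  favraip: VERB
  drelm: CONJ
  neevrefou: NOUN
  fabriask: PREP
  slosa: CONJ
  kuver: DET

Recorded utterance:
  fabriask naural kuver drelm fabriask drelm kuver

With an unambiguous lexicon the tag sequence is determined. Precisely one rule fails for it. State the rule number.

Fixed tagging: PREP NOUN DET CONJ PREP CONJ DET.
Applying the rules: R1 ✗, R2 ✓, R3 ✓.
Only rule 1 fails.

1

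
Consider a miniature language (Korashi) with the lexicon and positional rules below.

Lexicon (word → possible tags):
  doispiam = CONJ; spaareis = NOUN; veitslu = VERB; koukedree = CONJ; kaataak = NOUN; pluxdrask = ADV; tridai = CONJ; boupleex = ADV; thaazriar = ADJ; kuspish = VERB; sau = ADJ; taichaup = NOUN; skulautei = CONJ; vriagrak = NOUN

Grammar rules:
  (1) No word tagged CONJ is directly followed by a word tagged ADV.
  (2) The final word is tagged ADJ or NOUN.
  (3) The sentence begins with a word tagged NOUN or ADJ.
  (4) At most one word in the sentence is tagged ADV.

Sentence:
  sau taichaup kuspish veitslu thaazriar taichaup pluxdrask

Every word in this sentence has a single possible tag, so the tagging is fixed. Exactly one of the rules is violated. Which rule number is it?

2

Fixed tagging: ADJ NOUN VERB VERB ADJ NOUN ADV.
Applying the rules: R1 pass, R2 fail, R3 pass, R4 pass.
Only rule 2 fails.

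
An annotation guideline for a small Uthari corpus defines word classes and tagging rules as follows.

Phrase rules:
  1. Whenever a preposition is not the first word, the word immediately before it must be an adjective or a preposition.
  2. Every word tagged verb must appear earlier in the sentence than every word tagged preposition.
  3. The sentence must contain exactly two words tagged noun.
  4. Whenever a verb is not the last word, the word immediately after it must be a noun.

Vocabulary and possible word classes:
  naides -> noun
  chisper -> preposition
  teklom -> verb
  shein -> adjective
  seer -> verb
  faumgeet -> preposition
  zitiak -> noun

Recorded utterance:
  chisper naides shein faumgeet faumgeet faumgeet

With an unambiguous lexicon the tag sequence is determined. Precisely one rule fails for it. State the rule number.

3

Fixed tagging: preposition noun adjective preposition preposition preposition.
Rule check: R1 holds, R2 holds, R3 violated, R4 holds.
Only rule 3 fails.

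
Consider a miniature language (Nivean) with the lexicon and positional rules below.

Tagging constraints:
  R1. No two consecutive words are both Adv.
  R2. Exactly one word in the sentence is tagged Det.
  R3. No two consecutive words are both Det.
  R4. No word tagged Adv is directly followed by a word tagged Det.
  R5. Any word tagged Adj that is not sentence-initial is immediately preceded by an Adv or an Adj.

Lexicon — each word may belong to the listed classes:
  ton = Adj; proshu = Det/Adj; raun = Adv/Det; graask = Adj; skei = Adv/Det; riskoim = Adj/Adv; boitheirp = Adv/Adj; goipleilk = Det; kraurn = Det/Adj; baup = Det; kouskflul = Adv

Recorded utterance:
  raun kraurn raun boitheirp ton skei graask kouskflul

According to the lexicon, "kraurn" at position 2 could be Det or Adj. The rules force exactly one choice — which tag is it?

Candidates per position — 1:raun {Adv,Det}; 2:kraurn {Det,Adj}; 3:raun {Adv,Det}; 4:boitheirp {Adv,Adj}; 5:ton {Adj}; 6:skei {Adv,Det}; 7:graask {Adj}; 8:kouskflul {Adv}.
Position 6: Det is ruled out by rule 5; that leaves Adv.
Position 2: the remaining choice is settled jointly with positions 1, 3, 4 — only Adj at position 2 is part of a tagging that satisfies every rule.
The unique satisfying tagging is: Adv Adj Det Adv Adj Adv Adj Adv.
Checking: rule 1 holds; rule 2 holds; rule 3 holds; rule 4 holds; rule 5 holds.

Adj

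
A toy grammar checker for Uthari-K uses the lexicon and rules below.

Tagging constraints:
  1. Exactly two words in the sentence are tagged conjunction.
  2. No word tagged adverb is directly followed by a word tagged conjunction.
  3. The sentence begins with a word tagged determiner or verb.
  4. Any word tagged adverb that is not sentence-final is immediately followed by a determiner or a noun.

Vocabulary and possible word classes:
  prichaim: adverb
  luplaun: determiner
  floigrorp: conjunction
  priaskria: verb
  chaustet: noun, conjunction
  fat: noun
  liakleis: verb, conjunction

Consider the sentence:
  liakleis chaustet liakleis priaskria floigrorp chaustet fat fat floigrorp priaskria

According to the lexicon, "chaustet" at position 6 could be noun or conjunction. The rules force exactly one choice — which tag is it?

noun

Candidates per position — 1:liakleis {verb,conjunction}; 2:chaustet {noun,conjunction}; 3:liakleis {verb,conjunction}; 4:priaskria {verb}; 5:floigrorp {conjunction}; 6:chaustet {noun,conjunction}; 7:fat {noun}; 8:fat {noun}; 9:floigrorp {conjunction}; 10:priaskria {verb}.
Position 1: conjunction is ruled out by rule 1; that leaves verb.
Position 2: conjunction is ruled out by rule 1; that leaves noun.
Position 3: conjunction is ruled out by rule 1; that leaves verb.
Position 6: conjunction is ruled out by rule 1; that leaves noun.
That leaves exactly one tagging: verb noun verb verb conjunction noun noun noun conjunction verb.
Check: rule 1 ok; rule 2 ok; rule 3 ok; rule 4 ok.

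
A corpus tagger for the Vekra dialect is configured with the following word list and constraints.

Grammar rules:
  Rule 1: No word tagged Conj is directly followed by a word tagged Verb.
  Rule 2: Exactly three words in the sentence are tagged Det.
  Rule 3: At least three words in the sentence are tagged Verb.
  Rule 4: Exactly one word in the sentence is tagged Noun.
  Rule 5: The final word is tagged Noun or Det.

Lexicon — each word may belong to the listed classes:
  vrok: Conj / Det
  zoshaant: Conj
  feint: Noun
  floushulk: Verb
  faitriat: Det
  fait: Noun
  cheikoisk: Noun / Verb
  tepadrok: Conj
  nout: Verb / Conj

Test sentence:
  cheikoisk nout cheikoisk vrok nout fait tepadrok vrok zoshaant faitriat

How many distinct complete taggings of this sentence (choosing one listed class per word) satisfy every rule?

Candidates per position — 1:cheikoisk {Noun,Verb}; 2:nout {Verb,Conj}; 3:cheikoisk {Noun,Verb}; 4:vrok {Conj,Det}; 5:nout {Verb,Conj}; 6:fait {Noun}; 7:tepadrok {Conj}; 8:vrok {Conj,Det}; 9:zoshaant {Conj}; 10:faitriat {Det}.
There are 64 candidate sequences in total.
The sequences that satisfy every rule: Verb Verb Verb Det Verb Noun Conj Det Conj Det; Verb Verb Verb Det Conj Noun Conj Det Conj Det.
Count = 2.

2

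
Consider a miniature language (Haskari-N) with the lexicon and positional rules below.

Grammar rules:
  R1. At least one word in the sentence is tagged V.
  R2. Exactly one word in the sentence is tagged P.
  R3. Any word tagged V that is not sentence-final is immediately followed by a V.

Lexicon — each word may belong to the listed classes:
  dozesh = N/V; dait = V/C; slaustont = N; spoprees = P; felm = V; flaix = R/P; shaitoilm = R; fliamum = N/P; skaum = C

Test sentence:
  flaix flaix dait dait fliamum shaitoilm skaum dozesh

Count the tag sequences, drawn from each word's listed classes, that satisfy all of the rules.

Candidates per position — 1:flaix {R,P}; 2:flaix {R,P}; 3:dait {V,C}; 4:dait {V,C}; 5:fliamum {N,P}; 6:shaitoilm {R}; 7:skaum {C}; 8:dozesh {N,V}.
There are 64 candidate sequences in total.
The sequences that satisfy every rule: R R C C P R C V; R P C C N R C V; P R C C N R C V.
Count = 3.

3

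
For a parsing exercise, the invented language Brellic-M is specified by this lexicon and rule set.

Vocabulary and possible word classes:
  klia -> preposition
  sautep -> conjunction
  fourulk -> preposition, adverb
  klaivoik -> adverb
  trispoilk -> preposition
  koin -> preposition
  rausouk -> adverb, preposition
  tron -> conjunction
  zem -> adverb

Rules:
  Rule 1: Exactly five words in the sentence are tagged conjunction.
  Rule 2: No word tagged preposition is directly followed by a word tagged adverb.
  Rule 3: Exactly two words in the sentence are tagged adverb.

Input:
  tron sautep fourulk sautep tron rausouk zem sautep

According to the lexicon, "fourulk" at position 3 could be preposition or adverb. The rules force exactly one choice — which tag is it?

preposition

Candidates per position — 1:tron {conjunction}; 2:sautep {conjunction}; 3:fourulk {preposition,adverb}; 4:sautep {conjunction}; 5:tron {conjunction}; 6:rausouk {adverb,preposition}; 7:zem {adverb}; 8:sautep {conjunction}.
Word 6 cannot be preposition — rule 2 would then fail for every completion. It is adverb.
Word 3 cannot be adverb — rule 3 would then fail for every completion. It is preposition.
The unique satisfying tagging is: conjunction conjunction preposition conjunction conjunction adverb adverb conjunction.
Rule-by-rule: rule 1 holds; rule 2 holds; rule 3 holds.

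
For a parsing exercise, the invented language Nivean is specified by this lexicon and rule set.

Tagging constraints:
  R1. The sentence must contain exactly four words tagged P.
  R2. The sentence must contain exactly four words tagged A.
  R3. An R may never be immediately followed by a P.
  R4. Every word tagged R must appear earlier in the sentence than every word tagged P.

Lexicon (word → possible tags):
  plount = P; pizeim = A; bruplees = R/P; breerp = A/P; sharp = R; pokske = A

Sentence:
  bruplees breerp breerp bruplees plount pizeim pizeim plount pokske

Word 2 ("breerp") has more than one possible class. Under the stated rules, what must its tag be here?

Candidates per position — 1:bruplees {R,P}; 2:breerp {A,P}; 3:breerp {A,P}; 4:bruplees {R,P}; 5:plount {P}; 6:pizeim {A}; 7:pizeim {A}; 8:plount {P}; 9:pokske {A}.
Word 4 cannot be R — rule 3 would then fail for every completion. It is P.
Position 2: the remaining choice is settled jointly with positions 1, 3 — only A at position 2 is part of a tagging that satisfies every rule.
The only consistent sequence is: R A P P P A A P A.
Check: rule 1 ok; rule 2 ok; rule 3 ok; rule 4 ok.

A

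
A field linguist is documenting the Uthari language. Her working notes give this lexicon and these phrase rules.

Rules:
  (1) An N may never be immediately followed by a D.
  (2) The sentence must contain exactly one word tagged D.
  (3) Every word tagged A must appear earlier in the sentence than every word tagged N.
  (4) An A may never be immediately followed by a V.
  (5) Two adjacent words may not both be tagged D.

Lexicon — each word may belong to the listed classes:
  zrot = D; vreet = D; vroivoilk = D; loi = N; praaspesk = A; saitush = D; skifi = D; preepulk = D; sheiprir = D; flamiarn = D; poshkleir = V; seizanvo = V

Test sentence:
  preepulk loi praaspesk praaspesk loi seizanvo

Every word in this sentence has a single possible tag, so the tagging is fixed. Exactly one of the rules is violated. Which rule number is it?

3

Fixed tagging: D N A A N V.
Rule check: R1 ok, R2 ok, R3 fails, R4 ok, R5 ok.
Only rule 3 fails.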